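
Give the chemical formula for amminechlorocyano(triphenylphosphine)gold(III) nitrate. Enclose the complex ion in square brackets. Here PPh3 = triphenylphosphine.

Ligands: 1 cyano (CN, -1), 1 chloro (Cl, -1), 1 ammine (NH3, neutral), 1 triphenylphosphine (PPh3, neutral). Ligand charge sum = -2.
Charge balance with nitrate (-1) requires 1 complex ion per 1 nitrate.

[AuCl(CN)(NH3)(PPh3)]NO3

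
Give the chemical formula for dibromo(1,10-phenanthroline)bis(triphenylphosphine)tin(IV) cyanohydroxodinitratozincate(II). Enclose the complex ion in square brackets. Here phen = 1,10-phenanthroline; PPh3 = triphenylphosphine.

[SnBr2(phen)(PPh3)2][Zn(CN)(NO3)2(OH)]

Cation [Sn…]: ligand charges -2, Sn(IV) ⇒ ion charge 2+.
Anion [Zn…]: ligand charges -4, Zn(II) ⇒ ion charge 2−.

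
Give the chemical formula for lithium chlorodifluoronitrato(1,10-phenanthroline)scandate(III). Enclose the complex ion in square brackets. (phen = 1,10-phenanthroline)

Ligands: 1 1,10-phenanthroline (phen, neutral), 1 nitrato (NO3, -1), 2 fluoro (F, -1), 1 chloro (Cl, -1). Ligand charge sum = -4.
With Sc in oxidation state +3, the complex ion is [Sc...]^1−.
Charge balance with lithium (+1) requires 1 complex ion per 1 lithium.

Li[ScClF2(NO3)(phen)]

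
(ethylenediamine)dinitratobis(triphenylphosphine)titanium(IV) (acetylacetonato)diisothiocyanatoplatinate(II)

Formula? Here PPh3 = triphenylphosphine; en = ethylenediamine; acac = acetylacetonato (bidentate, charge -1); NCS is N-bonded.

Cation [Ti…]: ligand charges -2, Ti(IV) ⇒ ion charge 2+.
Anion [Pt…]: ligand charges -3, Pt(II) ⇒ ion charge 1−.
One 2+ cation requires 2 of the 1− anion.

[Ti(en)(NO3)2(PPh3)2][Pt(acac)(NCS)2]2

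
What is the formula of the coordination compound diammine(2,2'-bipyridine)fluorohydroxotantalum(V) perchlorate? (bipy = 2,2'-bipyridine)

[Ta(bipy)F(NH3)2(OH)](ClO4)3

Ligands: 2 ammine (NH3, neutral), 1 fluoro (F, -1), 1 2,2'-bipyridine (bipy, neutral), 1 hydroxo (OH, -1). Ligand charge sum = -2.
With Ta in oxidation state +5, the complex ion is [Ta...]^3+.
Charge balance with perchlorate (-1) requires 1 complex ion per 3 perchlorate.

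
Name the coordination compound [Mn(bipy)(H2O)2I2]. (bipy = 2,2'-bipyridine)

There is no counter-ion, so the complex is neutral overall.
Ligand charges: 2×aqua (neutral), 2×iodo (-1 each), 1×2,2'-bipyridine (neutral); total -2. So Mn + (-2) = 0, giving Mn = +2.
Ligands are named alphabetically: aqua before bipyridine before iodo.

diaqua(2,2'-bipyridine)diiodomanganese(II)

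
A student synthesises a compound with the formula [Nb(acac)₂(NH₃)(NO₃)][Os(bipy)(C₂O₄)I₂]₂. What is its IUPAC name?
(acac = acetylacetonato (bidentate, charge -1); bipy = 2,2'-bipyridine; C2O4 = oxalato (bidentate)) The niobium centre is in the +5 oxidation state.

bis(acetylacetonato)amminenitratoniobium(V) (2,2'-bipyridine)diiodooxalatoosmate(III)

Both ions are complex: the cation is named first with the plain metal name, the anion second with the -ate form; each ion's ligands are alphabetised independently.
Nb is given as +5; the cation's ligand charges sum to -3, so the complex cation is 2+.
With 2 anions per cation, each anion must be 2/2 = 1−.
Anion: ligand charges sum to -4; for the ion to be 1−, Os = +3.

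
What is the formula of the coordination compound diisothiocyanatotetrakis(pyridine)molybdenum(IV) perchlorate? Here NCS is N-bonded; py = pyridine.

[Mo(NCS)2(py)4](ClO4)2

Ligands: 2 isothiocyanato (NCS, -1), 4 pyridine (py, neutral). Ligand charge sum = -2.
Charge balance with perchlorate (-1) requires 1 complex ion per 2 perchlorate.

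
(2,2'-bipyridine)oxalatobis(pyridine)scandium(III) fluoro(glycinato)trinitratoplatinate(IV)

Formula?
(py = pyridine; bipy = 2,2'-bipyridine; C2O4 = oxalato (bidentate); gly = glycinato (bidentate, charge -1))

Cation [Sc…]: ligand charges -2, Sc(III) ⇒ ion charge 1+.
Anion [Pt…]: ligand charges -5, Pt(IV) ⇒ ion charge 1−.
One 1+ cation balances one 1− anion.

[Sc(bipy)(C2O4)(py)2][PtF(gly)(NO3)3]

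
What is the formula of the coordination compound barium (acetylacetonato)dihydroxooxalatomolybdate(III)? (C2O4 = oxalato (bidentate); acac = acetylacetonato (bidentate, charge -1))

Ba[Mo(acac)(C2O4)(OH)2]

Ligands: 1 oxalato (C2O4, -2), 2 hydroxo (OH, -1), 1 acetylacetonato (acac, -1). Ligand charge sum = -5.
With Mo in oxidation state +3, the complex ion is [Mo...]^2−.
Charge balance with barium (+2) requires 1 complex ion per 1 barium.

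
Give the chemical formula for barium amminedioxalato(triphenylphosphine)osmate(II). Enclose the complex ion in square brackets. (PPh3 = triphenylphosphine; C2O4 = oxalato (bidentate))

Ba[Os(C2O4)2(NH3)(PPh3)]

Ligands: 1 triphenylphosphine (PPh3, neutral), 2 oxalato (C2O4, -2), 1 ammine (NH3, neutral). Ligand charge sum = -4.
With Os in oxidation state +2, the complex ion is [Os...]^2−.
Charge balance with barium (+2) requires 1 complex ion per 1 barium.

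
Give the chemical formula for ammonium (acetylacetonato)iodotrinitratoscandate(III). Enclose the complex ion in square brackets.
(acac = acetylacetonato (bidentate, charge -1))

Ligands: 3 nitrato (NO3, -1), 1 iodo (I, -1), 1 acetylacetonato (acac, -1). Ligand charge sum = -5.
Charge balance with ammonium (+1) requires 1 complex ion per 2 ammonium.

(NH4)2[Sc(acac)I(NO3)3]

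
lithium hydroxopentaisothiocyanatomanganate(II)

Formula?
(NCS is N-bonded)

Ligands: 1 hydroxo (OH, -1), 5 isothiocyanato (NCS, -1). Ligand charge sum = -6.
With Mn in oxidation state +2, the complex ion is [Mn...]^4−.
Charge balance with lithium (+1) requires 1 complex ion per 4 lithium.

Li4[Mn(NCS)5(OH)]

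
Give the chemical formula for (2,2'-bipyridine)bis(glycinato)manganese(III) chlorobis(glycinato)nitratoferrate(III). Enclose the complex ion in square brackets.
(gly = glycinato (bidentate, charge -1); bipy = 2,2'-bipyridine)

Cation [Mn…]: ligand charges -2, Mn(III) ⇒ ion charge 1+.
Anion [Fe…]: ligand charges -4, Fe(III) ⇒ ion charge 1−.
One 1+ cation balances one 1− anion.

[Mn(bipy)(gly)2][FeCl(gly)2(NO3)]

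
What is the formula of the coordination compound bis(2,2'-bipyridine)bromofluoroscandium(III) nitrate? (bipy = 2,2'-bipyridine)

[Sc(bipy)2BrF]NO3

Ligands: 1 fluoro (F, -1), 2 2,2'-bipyridine (bipy, neutral), 1 bromo (Br, -1). Ligand charge sum = -2.
Charge balance with nitrate (-1) requires 1 complex ion per 1 nitrate.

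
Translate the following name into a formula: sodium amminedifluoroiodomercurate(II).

Ligands: 2 fluoro (F, -1), 1 iodo (I, -1), 1 ammine (NH3, neutral). Ligand charge sum = -3.
Charge balance with sodium (+1) requires 1 complex ion per 1 sodium.

Na[HgF2I(NH3)]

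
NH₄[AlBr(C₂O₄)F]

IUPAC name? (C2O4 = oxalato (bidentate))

ammonium bromofluorooxalatoaluminate(III)

The 1 ammonium counter-ion carries a total charge of +1, so each complex ion is 1−.
Ligand charges: 1×bromo (-1 each), 1×fluoro (-1 each), 1×oxalato (-2 each); total -4. So Al + (-4) = 1−, giving Al = +3.
The complex ion is anionic, so aluminium takes the -ate form aluminate(III).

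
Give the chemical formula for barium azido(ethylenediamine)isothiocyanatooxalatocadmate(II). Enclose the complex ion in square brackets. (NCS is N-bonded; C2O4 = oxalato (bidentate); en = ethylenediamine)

Ba[Cd(C2O4)(en)(N3)(NCS)]

Ligands: 1 isothiocyanato (NCS, -1), 1 oxalato (C2O4, -2), 1 ethylenediamine (en, neutral), 1 azido (N3, -1). Ligand charge sum = -4.
With Cd in oxidation state +2, the complex ion is [Cd...]^2−.
Charge balance with barium (+2) requires 1 complex ion per 1 barium.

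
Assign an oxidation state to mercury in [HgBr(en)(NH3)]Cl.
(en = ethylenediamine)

+2

1 chloride outside the brackets (-1 each) → the complex ion is 1+.
Ligand charges: 1×Br = -1; 1×en neutral; 1×NH3 neutral; sum -1.
Hg + (-1) = 1+ ⇒ Hg is +2.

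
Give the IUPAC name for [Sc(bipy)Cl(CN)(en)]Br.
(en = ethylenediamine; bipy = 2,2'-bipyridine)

(2,2'-bipyridine)chlorocyano(ethylenediamine)scandium(III) bromide

The 1 bromide counter-ion carries a total charge of -1, so each complex ion is 1+.
Ligand charges: 1×cyano (-1 each), 1×chloro (-1 each), 1×ethylenediamine (neutral), 1×2,2'-bipyridine (neutral); total -2. So Sc + (-2) = 1+, giving Sc = +3.
Ligands are named alphabetically: bipyridine before chloro before cyano before ethylenediamine.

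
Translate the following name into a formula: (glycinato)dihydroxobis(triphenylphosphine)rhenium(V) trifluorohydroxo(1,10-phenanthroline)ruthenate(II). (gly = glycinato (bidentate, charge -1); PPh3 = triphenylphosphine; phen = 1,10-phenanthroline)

Cation [Re…]: ligand charges -3, Re(V) ⇒ ion charge 2+.
Anion [Ru…]: ligand charges -4, Ru(II) ⇒ ion charge 2−.
One 2+ cation balances one 2− anion.

[Re(gly)(OH)2(PPh3)2][RuF3(OH)(phen)]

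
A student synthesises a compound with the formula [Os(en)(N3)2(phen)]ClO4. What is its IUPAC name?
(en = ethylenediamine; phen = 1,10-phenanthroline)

diazido(ethylenediamine)(1,10-phenanthroline)osmium(III) perchlorate

The 1 perchlorate counter-ion carries a total charge of -1, so each complex ion is 1+.
Ligand charges: 1×ethylenediamine (neutral), 2×azido (-1 each), 1×1,10-phenanthroline (neutral); total -2. So Os + (-2) = 1+, giving Os = +3.
Ligands are named alphabetically: azido before ethylenediamine before phenanthroline.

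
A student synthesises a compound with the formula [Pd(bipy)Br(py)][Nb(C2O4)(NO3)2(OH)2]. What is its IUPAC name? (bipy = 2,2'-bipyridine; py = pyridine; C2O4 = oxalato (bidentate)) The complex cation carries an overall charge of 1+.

Both ions are complex: the cation is named first with the plain metal name, the anion second with the -ate form; each ion's ligands are alphabetised independently.
The complex cation is given as 1+; its ligand charges sum to -1, so Pd = +2.
A 1:1 salt means the anion carries the equal and opposite charge, 1−.
Anion: ligand charges sum to -6; for the ion to be 1−, Nb = +5.

(2,2'-bipyridine)bromo(pyridine)palladium(II) dihydroxodinitratooxalatoniobate(V)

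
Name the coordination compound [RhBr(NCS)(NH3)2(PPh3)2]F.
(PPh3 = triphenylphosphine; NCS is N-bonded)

diamminebromoisothiocyanatobis(triphenylphosphine)rhodium(III) fluoride

The 1 fluoride counter-ion carries a total charge of -1, so each complex ion is 1+.
Ligand charges: 1×bromo (-1 each), 2×ammine (neutral), 2×triphenylphosphine (neutral), 1×isothiocyanato (-1 each); total -2. So Rh + (-2) = 1+, giving Rh = +3.
Ligands are named alphabetically: ammine before bromo before isothiocyanato before triphenylphosphine.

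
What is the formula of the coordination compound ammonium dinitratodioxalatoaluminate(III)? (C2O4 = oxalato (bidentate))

(NH4)3[Al(C2O4)2(NO3)2]

Ligands: 2 nitrato (NO3, -1), 2 oxalato (C2O4, -2). Ligand charge sum = -6.
Charge balance with ammonium (+1) requires 1 complex ion per 3 ammonium.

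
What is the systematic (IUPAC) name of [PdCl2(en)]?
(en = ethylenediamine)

There is no counter-ion, so the complex is neutral overall.
Ligand charges: 1×ethylenediamine (neutral), 2×chloro (-1 each); total -2. So Pd + (-2) = 0, giving Pd = +2.
Ligands are named alphabetically: chloro before ethylenediamine.

dichloro(ethylenediamine)palladium(II)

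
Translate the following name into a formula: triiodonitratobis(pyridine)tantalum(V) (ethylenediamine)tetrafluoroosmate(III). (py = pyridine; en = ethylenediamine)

Cation [Ta…]: ligand charges -4, Ta(V) ⇒ ion charge 1+.
Anion [Os…]: ligand charges -4, Os(III) ⇒ ion charge 1−.
One 1+ cation balances one 1− anion.

[TaI3(NO3)(py)2][Os(en)F4]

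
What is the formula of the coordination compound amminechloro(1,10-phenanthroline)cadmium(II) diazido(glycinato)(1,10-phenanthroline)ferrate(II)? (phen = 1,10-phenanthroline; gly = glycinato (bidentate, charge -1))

[CdCl(NH3)(phen)][Fe(gly)(N3)2(phen)]

Cation [Cd…]: ligand charges -1, Cd(II) ⇒ ion charge 1+.
Anion [Fe…]: ligand charges -3, Fe(II) ⇒ ion charge 1−.
One 1+ cation balances one 1− anion.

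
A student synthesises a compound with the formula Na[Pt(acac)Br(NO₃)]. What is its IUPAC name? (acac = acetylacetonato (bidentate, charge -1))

sodium (acetylacetonato)bromonitratoplatinate(II)

The 1 sodium counter-ion carries a total charge of +1, so each complex ion is 1−.
Ligand charges: 1×bromo (-1 each), 1×acetylacetonato (-1 each), 1×nitrato (-1 each); total -3. So Pt + (-3) = 1−, giving Pt = +2.
Ligands are named alphabetically: acetylacetonato before bromo before nitrato.
The complex ion is anionic, so platinum takes the -ate form platinate(II).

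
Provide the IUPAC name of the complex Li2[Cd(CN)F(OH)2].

The 2 lithium counter-ions carry a total charge of +2, so each complex ion is 2−.
Ligand charges: 2×hydroxo (-1 each), 1×cyano (-1 each), 1×fluoro (-1 each); total -4. So Cd + (-4) = 2−, giving Cd = +2.
Ligands are named alphabetically: cyano before fluoro before hydroxo.
The complex ion is anionic, so cadmium takes the -ate form cadmate(II).

lithium cyanofluorodihydroxocadmate(II)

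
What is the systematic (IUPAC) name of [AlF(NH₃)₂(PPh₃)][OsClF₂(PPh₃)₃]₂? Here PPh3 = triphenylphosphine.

Both ions are complex: the cation is named first with the plain metal name, the anion second with the -ate form; each ion's ligands are alphabetised independently.
Aluminium is always +3 in its complexes; the cation's ligand charges sum to -1, so the complex cation is 2+.
With 2 anions per cation, each anion must be 2/2 = 1−.
Anion: ligand charges sum to -3; for the ion to be 1−, Os = +2.

diamminefluoro(triphenylphosphine)aluminium(III) chlorodifluorotris(triphenylphosphine)osmate(II)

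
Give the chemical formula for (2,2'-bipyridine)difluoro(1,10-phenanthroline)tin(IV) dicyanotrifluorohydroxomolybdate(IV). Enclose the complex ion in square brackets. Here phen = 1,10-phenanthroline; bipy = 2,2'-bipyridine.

Cation [Sn…]: ligand charges -2, Sn(IV) ⇒ ion charge 2+.
Anion [Mo…]: ligand charges -6, Mo(IV) ⇒ ion charge 2−.

[Sn(bipy)F2(phen)][Mo(CN)2F3(OH)]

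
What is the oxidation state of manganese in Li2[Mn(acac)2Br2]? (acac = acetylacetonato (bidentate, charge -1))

+2

2 lithium outside the brackets (+1 each) → the complex ion is 2−.
Ligand charges: 2×Br = -2; 2×acac = -2; sum -4.
Mn + (-4) = 2− ⇒ Mn is +2.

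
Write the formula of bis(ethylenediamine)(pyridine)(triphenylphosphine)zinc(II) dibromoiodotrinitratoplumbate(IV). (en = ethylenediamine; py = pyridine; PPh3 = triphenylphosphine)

[Zn(en)2(PPh3)(py)][PbBr2I(NO3)3]

Cation [Zn…]: ligand charges 0, Zn(II) ⇒ ion charge 2+.
Anion [Pb…]: ligand charges -6, Pb(IV) ⇒ ion charge 2−.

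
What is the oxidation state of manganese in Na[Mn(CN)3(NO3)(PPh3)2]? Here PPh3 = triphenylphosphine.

+3

1 sodium outside the brackets (+1 each) → the complex ion is 1−.
Ligand charges: 3×CN = -3; 1×NO3 = -1; 2×PPh3 neutral; sum -4.
Mn + (-4) = 1− ⇒ Mn is +3.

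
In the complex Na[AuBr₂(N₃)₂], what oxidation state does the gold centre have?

+3

1 sodium outside the brackets (+1 each) → the complex ion is 1−.
Ligand charges: 2×Br = -2; 2×N3 = -2; sum -4.
Au + (-4) = 1− ⇒ Au is +3.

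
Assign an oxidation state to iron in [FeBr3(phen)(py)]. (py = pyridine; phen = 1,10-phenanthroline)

No counter-ion: the bracketed complex is neutral.
Ligand charges: 3×Br = -3; 1×py neutral; 1×phen neutral; sum -3.
Fe + (-3) = 0 ⇒ Fe is +3.

+3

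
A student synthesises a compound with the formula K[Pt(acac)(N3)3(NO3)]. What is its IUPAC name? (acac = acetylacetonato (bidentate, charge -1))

potassium (acetylacetonato)triazidonitratoplatinate(IV)

The 1 potassium counter-ion carries a total charge of +1, so each complex ion is 1−.
Ligand charges: 3×azido (-1 each), 1×acetylacetonato (-1 each), 1×nitrato (-1 each); total -5. So Pt + (-5) = 1−, giving Pt = +4.
The complex ion is anionic, so platinum takes the -ate form platinate(IV).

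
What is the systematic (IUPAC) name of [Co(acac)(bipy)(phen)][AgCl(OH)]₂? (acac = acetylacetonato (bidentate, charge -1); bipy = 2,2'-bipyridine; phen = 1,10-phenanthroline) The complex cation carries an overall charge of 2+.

(acetylacetonato)(2,2'-bipyridine)(1,10-phenanthroline)cobalt(III) chlorohydroxoargentate(I)

Both ions are complex: the cation is named first with the plain metal name, the anion second with the -ate form; each ion's ligands are alphabetised independently.
The complex cation is given as 2+; its ligand charges sum to -1, so Co = +3.
With 2 anions per cation, each anion must be 2/2 = 1−.
Anion: ligand charges sum to -2; for the ion to be 1−, Ag = +1.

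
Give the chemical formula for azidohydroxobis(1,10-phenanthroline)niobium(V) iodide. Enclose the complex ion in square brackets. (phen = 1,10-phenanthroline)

[Nb(N3)(OH)(phen)2]I3

Ligands: 2 1,10-phenanthroline (phen, neutral), 1 azido (N3, -1), 1 hydroxo (OH, -1). Ligand charge sum = -2.
Charge balance with iodide (-1) requires 1 complex ion per 3 iodide.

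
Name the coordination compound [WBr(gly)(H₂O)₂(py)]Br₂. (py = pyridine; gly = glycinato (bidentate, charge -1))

The 2 bromide counter-ions carry a total charge of -2, so each complex ion is 2+.
Ligand charges: 1×bromo (-1 each), 2×aqua (neutral), 1×pyridine (neutral), 1×glycinato (-1 each); total -2. So W + (-2) = 2+, giving W = +4.
Ligands are named alphabetically: aqua before bromo before glycinato before pyridine.

diaquabromo(glycinato)(pyridine)tungsten(IV) bromide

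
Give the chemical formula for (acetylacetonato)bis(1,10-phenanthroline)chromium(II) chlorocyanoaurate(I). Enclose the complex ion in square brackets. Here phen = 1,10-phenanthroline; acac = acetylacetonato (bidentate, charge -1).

Cation [Cr…]: ligand charges -1, Cr(II) ⇒ ion charge 1+.
Anion [Au…]: ligand charges -2, Au(I) ⇒ ion charge 1−.

[Cr(acac)(phen)2][AuCl(CN)]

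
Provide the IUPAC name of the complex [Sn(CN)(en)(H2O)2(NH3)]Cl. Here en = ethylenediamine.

The 1 chloride counter-ion carries a total charge of -1, so each complex ion is 1+.
Ligand charges: 2×aqua (neutral), 1×cyano (-1 each), 1×ethylenediamine (neutral), 1×ammine (neutral); total -1. So Sn + (-1) = 1+, giving Sn = +2.
Ligands are named alphabetically: ammine before aqua before cyano before ethylenediamine.

amminediaquacyano(ethylenediamine)tin(II) chloride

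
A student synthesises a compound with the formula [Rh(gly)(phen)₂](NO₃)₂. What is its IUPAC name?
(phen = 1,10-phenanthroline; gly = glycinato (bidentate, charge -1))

(glycinato)bis(1,10-phenanthroline)rhodium(III) nitrate

The 2 nitrate counter-ions carry a total charge of -2, so each complex ion is 2+.
Ligand charges: 2×1,10-phenanthroline (neutral), 1×glycinato (-1 each); total -1. So Rh + (-1) = 2+, giving Rh = +3.
Ligands are named alphabetically: glycinato before phenanthroline.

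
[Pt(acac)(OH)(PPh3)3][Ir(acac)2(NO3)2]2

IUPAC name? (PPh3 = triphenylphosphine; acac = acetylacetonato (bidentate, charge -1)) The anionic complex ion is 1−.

The complex anion is given as 1−; its ligand charges sum to -4, so Ir = +3.
With 2 anions per cation, the cation must be 2×1 = 2+.
Cation: ligand charges sum to -2; for the ion to be 2+, Pt = +4.

(acetylacetonato)hydroxotris(triphenylphosphine)platinum(IV) bis(acetylacetonato)dinitratoiridate(III)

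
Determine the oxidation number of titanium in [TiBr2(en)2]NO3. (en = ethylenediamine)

1 nitrate outside the brackets (-1 each) → the complex ion is 1+.
Ligand charges: 2×en neutral; 2×Br = -2; sum -2.
Ti + (-2) = 1+ ⇒ Ti is +3.

+3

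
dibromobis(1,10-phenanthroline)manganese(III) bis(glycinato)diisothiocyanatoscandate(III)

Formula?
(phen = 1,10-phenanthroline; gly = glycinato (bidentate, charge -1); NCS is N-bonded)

Cation [Mn…]: ligand charges -2, Mn(III) ⇒ ion charge 1+.
Anion [Sc…]: ligand charges -4, Sc(III) ⇒ ion charge 1−.
One 1+ cation balances one 1− anion.

[MnBr2(phen)2][Sc(gly)2(NCS)2]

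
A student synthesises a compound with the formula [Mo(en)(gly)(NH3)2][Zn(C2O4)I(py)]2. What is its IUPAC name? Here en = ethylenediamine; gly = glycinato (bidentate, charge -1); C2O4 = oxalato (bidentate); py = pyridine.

diammine(ethylenediamine)(glycinato)molybdenum(III) iodooxalato(pyridine)zincate(II)

Both ions are complex: the cation is named first with the plain metal name, the anion second with the -ate form; each ion's ligands are alphabetised independently.
Zinc is always +2 in its complexes; the anion's ligand charges sum to -3, so the complex anion is 1−.
With 2 anions per cation, the cation must be 2×1 = 2+.
Cation: ligand charges sum to -1; for the ion to be 2+, Mo = +3.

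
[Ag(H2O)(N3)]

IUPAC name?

There is no counter-ion, so the complex is neutral overall.
Ligand charges: 1×azido (-1 each), 1×aqua (neutral); total -1. So Ag + (-1) = 0, giving Ag = +1.
Ligands are named alphabetically: aqua before azido.

aquaazidosilver(I)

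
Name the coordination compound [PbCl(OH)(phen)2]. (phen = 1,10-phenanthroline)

chlorohydroxobis(1,10-phenanthroline)lead(II)

There is no counter-ion, so the complex is neutral overall.
Ligand charges: 1×hydroxo (-1 each), 1×chloro (-1 each), 2×1,10-phenanthroline (neutral); total -2. So Pb + (-2) = 0, giving Pb = +2.
Ligands are named alphabetically: chloro before hydroxo before phenanthroline.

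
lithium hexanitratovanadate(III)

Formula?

Ligands: 6 nitrato (NO3, -1). Ligand charge sum = -6.
With V in oxidation state +3, the complex ion is [V...]^3−.
Charge balance with lithium (+1) requires 1 complex ion per 3 lithium.

Li3[V(NO3)6]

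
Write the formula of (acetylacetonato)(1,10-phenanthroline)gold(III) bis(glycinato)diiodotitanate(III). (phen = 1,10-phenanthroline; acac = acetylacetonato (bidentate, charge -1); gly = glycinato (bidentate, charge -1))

[Au(acac)(phen)][Ti(gly)2I2]2

Cation [Au…]: ligand charges -1, Au(III) ⇒ ion charge 2+.
Anion [Ti…]: ligand charges -4, Ti(III) ⇒ ion charge 1−.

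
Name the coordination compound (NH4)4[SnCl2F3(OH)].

The 4 ammonium counter-ions carry a total charge of +4, so each complex ion is 4−.
Ligand charges: 3×fluoro (-1 each), 2×chloro (-1 each), 1×hydroxo (-1 each); total -6. So Sn + (-6) = 4−, giving Sn = +2.
Ligands are named alphabetically: chloro before fluoro before hydroxo.
The complex ion is anionic, so tin takes the -ate form stannate(II).

ammonium dichlorotrifluorohydroxostannate(II)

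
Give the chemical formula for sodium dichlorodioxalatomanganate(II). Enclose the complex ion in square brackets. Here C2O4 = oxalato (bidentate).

Ligands: 2 oxalato (C2O4, -2), 2 chloro (Cl, -1). Ligand charge sum = -6.
With Mn in oxidation state +2, the complex ion is [Mn...]^4−.
Charge balance with sodium (+1) requires 1 complex ion per 4 sodium.

Na4[Mn(C2O4)2Cl2]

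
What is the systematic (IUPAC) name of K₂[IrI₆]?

potassium hexaiodoiridate(IV)

The 2 potassium counter-ions carry a total charge of +2, so each complex ion is 2−.
Ligand charges: 6×iodo (-1 each); total -6. So Ir + (-6) = 2−, giving Ir = +4.
The complex ion is anionic, so iridium takes the -ate form iridate(IV).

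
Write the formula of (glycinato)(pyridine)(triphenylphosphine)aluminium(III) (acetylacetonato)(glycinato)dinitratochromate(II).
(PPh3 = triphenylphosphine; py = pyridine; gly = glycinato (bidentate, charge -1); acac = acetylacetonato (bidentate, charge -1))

[Al(gly)(PPh3)(py)][Cr(acac)(gly)(NO3)2]

Cation [Al…]: ligand charges -1, Al(III) ⇒ ion charge 2+.
Anion [Cr…]: ligand charges -4, Cr(II) ⇒ ion charge 2−.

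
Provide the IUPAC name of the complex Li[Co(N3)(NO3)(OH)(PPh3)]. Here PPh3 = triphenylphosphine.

lithium azidohydroxonitrato(triphenylphosphine)cobaltate(II)

The 1 lithium counter-ion carries a total charge of +1, so each complex ion is 1−.
Ligand charges: 1×nitrato (-1 each), 1×azido (-1 each), 1×triphenylphosphine (neutral), 1×hydroxo (-1 each); total -3. So Co + (-3) = 1−, giving Co = +2.
The complex ion is anionic, so cobalt takes the -ate form cobaltate(II).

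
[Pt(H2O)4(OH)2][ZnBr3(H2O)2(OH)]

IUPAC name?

tetraaquadihydroxoplatinum(IV) diaquatribromohydroxozincate(II)

Zinc is always +2 in its complexes; the anion's ligand charges sum to -4, so the complex anion is 2−.
A 1:1 salt means the cation carries the equal and opposite charge, 2+.
Cation: ligand charges sum to -2; for the ion to be 2+, Pt = +4.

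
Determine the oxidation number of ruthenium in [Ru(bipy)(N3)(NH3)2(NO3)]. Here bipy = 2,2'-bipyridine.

+2

No counter-ion: the bracketed complex is neutral.
Ligand charges: 1×N3 = -1; 1×bipy neutral; 1×NO3 = -1; 2×NH3 neutral; sum -2.
Ru + (-2) = 0 ⇒ Ru is +2.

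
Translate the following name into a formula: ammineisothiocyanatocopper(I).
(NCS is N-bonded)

[Cu(NCS)(NH3)]

Ligands: 1 isothiocyanato (NCS, -1), 1 ammine (NH3, neutral). Ligand charge sum = -1.
With Cu in oxidation state +1, the complex ion is [Cu...].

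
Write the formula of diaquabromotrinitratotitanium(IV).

Ligands: 1 bromo (Br, -1), 2 aqua (H2O, neutral), 3 nitrato (NO3, -1). Ligand charge sum = -4.
With Ti in oxidation state +4, the complex ion is [Ti...].

[TiBr(H2O)2(NO3)3]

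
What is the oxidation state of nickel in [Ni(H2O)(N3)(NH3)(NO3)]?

No counter-ion: the bracketed complex is neutral.
Ligand charges: 1×NO3 = -1; 1×N3 = -1; 1×H2O neutral; 1×NH3 neutral; sum -2.
Ni + (-2) = 0 ⇒ Ni is +2.

+2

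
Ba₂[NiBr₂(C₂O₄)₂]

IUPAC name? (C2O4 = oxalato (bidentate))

barium dibromodioxalatonickelate(II)

The 2 barium counter-ions carry a total charge of +4, so each complex ion is 4−.
Ligand charges: 2×oxalato (-2 each), 2×bromo (-1 each); total -6. So Ni + (-6) = 4−, giving Ni = +2.
Ligands are named alphabetically: bromo before oxalato.
The complex ion is anionic, so nickel takes the -ate form nickelate(II).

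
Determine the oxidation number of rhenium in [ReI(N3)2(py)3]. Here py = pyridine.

No counter-ion: the bracketed complex is neutral.
Ligand charges: 2×N3 = -2; 3×py neutral; 1×I = -1; sum -3.
Re + (-3) = 0 ⇒ Re is +3.

+3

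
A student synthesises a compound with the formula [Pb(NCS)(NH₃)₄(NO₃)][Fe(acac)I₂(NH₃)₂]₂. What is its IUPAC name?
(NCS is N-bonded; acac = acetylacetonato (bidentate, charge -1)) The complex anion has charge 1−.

tetraammineisothiocyanatonitratolead(IV) (acetylacetonato)diamminediiodoferrate(II)

Both ions are complex: the cation is named first with the plain metal name, the anion second with the -ate form; each ion's ligands are alphabetised independently.
The complex anion is given as 1−; its ligand charges sum to -3, so Fe = +2.
With 2 anions per cation, the cation must be 2×1 = 2+.
Cation: ligand charges sum to -2; for the ion to be 2+, Pb = +4.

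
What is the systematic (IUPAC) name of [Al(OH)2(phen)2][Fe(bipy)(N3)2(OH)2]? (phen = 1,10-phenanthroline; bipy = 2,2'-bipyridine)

Aluminium is always +3 in its complexes; the cation's ligand charges sum to -2, so the complex cation is 1+.
A 1:1 salt means the anion carries the equal and opposite charge, 1−.
Anion: ligand charges sum to -4; for the ion to be 1−, Fe = +3.

dihydroxobis(1,10-phenanthroline)aluminium(III) diazido(2,2'-bipyridine)dihydroxoferrate(III)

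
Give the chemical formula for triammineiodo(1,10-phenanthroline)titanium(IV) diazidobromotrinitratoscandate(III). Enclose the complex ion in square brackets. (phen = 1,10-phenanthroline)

[TiI(NH3)3(phen)][ScBr(N3)2(NO3)3]

Cation [Ti…]: ligand charges -1, Ti(IV) ⇒ ion charge 3+.
Anion [Sc…]: ligand charges -6, Sc(III) ⇒ ion charge 3−.
One 3+ cation balances one 3− anion.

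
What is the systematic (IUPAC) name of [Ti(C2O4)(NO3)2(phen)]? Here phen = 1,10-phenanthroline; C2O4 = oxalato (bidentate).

There is no counter-ion, so the complex is neutral overall.
Ligand charges: 1×1,10-phenanthroline (neutral), 2×nitrato (-1 each), 1×oxalato (-2 each); total -4. So Ti + (-4) = 0, giving Ti = +4.
Ligands are named alphabetically: nitrato before oxalato before phenanthroline.

dinitratooxalato(1,10-phenanthroline)titanium(IV)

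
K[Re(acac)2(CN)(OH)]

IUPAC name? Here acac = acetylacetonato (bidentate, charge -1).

potassium bis(acetylacetonato)cyanohydroxorhenate(III)

The 1 potassium counter-ion carries a total charge of +1, so each complex ion is 1−.
Ligand charges: 1×hydroxo (-1 each), 1×cyano (-1 each), 2×acetylacetonato (-1 each); total -4. So Re + (-4) = 1−, giving Re = +3.
The complex ion is anionic, so rhenium takes the -ate form rhenate(III).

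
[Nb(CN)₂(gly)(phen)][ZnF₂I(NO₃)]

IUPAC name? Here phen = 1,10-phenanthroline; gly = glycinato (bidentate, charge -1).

dicyano(glycinato)(1,10-phenanthroline)niobium(V) difluoroiodonitratozincate(II)

Both ions are complex: the cation is named first with the plain metal name, the anion second with the -ate form; each ion's ligands are alphabetised independently.
Zinc is always +2 in its complexes; the anion's ligand charges sum to -4, so the complex anion is 2−.
A 1:1 salt means the cation carries the equal and opposite charge, 2+.
Cation: ligand charges sum to -3; for the ion to be 2+, Nb = +5.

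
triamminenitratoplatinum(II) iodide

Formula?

[Pt(NH3)3(NO3)]I

Ligands: 3 ammine (NH3, neutral), 1 nitrato (NO3, -1). Ligand charge sum = -1.
Charge balance with iodide (-1) requires 1 complex ion per 1 iodide.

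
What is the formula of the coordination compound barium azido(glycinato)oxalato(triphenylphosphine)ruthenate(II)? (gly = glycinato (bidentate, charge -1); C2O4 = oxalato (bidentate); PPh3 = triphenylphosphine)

Ligands: 1 glycinato (gly, -1), 1 oxalato (C2O4, -2), 1 azido (N3, -1), 1 triphenylphosphine (PPh3, neutral). Ligand charge sum = -4.
With Ru in oxidation state +2, the complex ion is [Ru...]^2−.
Charge balance with barium (+2) requires 1 complex ion per 1 barium.

Ba[Ru(C2O4)(gly)(N3)(PPh3)]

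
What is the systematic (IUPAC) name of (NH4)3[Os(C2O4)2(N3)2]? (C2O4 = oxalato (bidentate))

The 3 ammonium counter-ions carry a total charge of +3, so each complex ion is 3−.
Ligand charges: 2×azido (-1 each), 2×oxalato (-2 each); total -6. So Os + (-6) = 3−, giving Os = +3.
Ligands are named alphabetically: azido before oxalato.
The complex ion is anionic, so osmium takes the -ate form osmate(III).

ammonium diazidodioxalatoosmate(III)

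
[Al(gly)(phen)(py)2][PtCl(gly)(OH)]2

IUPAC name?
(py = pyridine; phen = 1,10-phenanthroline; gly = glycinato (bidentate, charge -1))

(glycinato)(1,10-phenanthroline)bis(pyridine)aluminium(III) chloro(glycinato)hydroxoplatinate(II)

Aluminium is always +3 in its complexes; the cation's ligand charges sum to -1, so the complex cation is 2+.
With 2 anions per cation, each anion must be 2/2 = 1−.
Anion: ligand charges sum to -3; for the ion to be 1−, Pt = +2.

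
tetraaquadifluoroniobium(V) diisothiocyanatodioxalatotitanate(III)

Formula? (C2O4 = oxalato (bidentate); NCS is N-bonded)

[NbF2(H2O)4][Ti(C2O4)2(NCS)2]

Cation [Nb…]: ligand charges -2, Nb(V) ⇒ ion charge 3+.
Anion [Ti…]: ligand charges -6, Ti(III) ⇒ ion charge 3−.
One 3+ cation balances one 3− anion.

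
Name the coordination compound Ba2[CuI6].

barium hexaiodocuprate(II)

The 2 barium counter-ions carry a total charge of +4, so each complex ion is 4−.
Ligand charges: 6×iodo (-1 each); total -6. So Cu + (-6) = 4−, giving Cu = +2.
The complex ion is anionic, so copper takes the -ate form cuprate(II).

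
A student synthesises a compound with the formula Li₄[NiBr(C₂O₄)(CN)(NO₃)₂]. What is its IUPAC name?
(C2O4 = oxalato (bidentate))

lithium bromocyanodinitratooxalatonickelate(II)

The 4 lithium counter-ions carry a total charge of +4, so each complex ion is 4−.
Ligand charges: 2×nitrato (-1 each), 1×bromo (-1 each), 1×cyano (-1 each), 1×oxalato (-2 each); total -6. So Ni + (-6) = 4−, giving Ni = +2.
The complex ion is anionic, so nickel takes the -ate form nickelate(II).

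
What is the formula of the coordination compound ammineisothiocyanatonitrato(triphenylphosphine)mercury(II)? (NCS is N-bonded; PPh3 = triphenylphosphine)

Ligands: 1 isothiocyanato (NCS, -1), 1 triphenylphosphine (PPh3, neutral), 1 nitrato (NO3, -1), 1 ammine (NH3, neutral). Ligand charge sum = -2.
With Hg in oxidation state +2, the complex ion is [Hg...].

[Hg(NCS)(NH3)(NO3)(PPh3)]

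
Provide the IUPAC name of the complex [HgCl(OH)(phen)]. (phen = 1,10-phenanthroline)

There is no counter-ion, so the complex is neutral overall.
Ligand charges: 1×chloro (-1 each), 1×hydroxo (-1 each), 1×1,10-phenanthroline (neutral); total -2. So Hg + (-2) = 0, giving Hg = +2.
Ligands are named alphabetically: chloro before hydroxo before phenanthroline.

chlorohydroxo(1,10-phenanthroline)mercury(II)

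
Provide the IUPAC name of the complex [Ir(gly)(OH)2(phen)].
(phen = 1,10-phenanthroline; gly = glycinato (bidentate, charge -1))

There is no counter-ion, so the complex is neutral overall.
Ligand charges: 1×1,10-phenanthroline (neutral), 1×glycinato (-1 each), 2×hydroxo (-1 each); total -3. So Ir + (-3) = 0, giving Ir = +3.
Ligands are named alphabetically: glycinato before hydroxo before phenanthroline.

(glycinato)dihydroxo(1,10-phenanthroline)iridium(III)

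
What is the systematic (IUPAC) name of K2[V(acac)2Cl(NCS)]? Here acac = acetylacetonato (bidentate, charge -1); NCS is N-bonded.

potassium bis(acetylacetonato)chloroisothiocyanatovanadate(II)

The 2 potassium counter-ions carry a total charge of +2, so each complex ion is 2−.
Ligand charges: 2×acetylacetonato (-1 each), 1×chloro (-1 each), 1×isothiocyanato (-1 each); total -4. So V + (-4) = 2−, giving V = +2.
The complex ion is anionic, so vanadium takes the -ate form vanadate(II).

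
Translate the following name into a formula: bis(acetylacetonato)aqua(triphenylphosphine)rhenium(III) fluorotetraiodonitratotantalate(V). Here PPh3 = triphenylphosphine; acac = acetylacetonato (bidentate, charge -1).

Cation [Re…]: ligand charges -2, Re(III) ⇒ ion charge 1+.
Anion [Ta…]: ligand charges -6, Ta(V) ⇒ ion charge 1−.

[Re(acac)2(H2O)(PPh3)][TaFI4(NO3)]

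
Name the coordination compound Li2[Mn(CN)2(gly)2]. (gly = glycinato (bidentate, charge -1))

lithium dicyanobis(glycinato)manganate(II)

The 2 lithium counter-ions carry a total charge of +2, so each complex ion is 2−.
Ligand charges: 2×cyano (-1 each), 2×glycinato (-1 each); total -4. So Mn + (-4) = 2−, giving Mn = +2.
The complex ion is anionic, so manganese takes the -ate form manganate(II).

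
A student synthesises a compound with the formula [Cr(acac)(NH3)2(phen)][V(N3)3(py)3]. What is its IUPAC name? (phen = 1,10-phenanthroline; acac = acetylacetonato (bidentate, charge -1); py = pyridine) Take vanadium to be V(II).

(acetylacetonato)diammine(1,10-phenanthroline)chromium(II) triazidotris(pyridine)vanadate(II)

Both ions are complex: the cation is named first with the plain metal name, the anion second with the -ate form; each ion's ligands are alphabetised independently.
V is given as +2; the anion's ligand charges sum to -3, so the complex anion is 1−.
A 1:1 salt means the cation carries the equal and opposite charge, 1+.
Cation: ligand charges sum to -1; for the ion to be 1+, Cr = +2.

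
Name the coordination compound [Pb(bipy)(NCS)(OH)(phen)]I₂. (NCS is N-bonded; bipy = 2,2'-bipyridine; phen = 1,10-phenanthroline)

(2,2'-bipyridine)hydroxoisothiocyanato(1,10-phenanthroline)lead(IV) iodide

The 2 iodide counter-ions carry a total charge of -2, so each complex ion is 2+.
Ligand charges: 1×isothiocyanato (-1 each), 1×hydroxo (-1 each), 1×2,2'-bipyridine (neutral), 1×1,10-phenanthroline (neutral); total -2. So Pb + (-2) = 2+, giving Pb = +4.
Ligands are named alphabetically: bipyridine before hydroxo before isothiocyanato before phenanthroline.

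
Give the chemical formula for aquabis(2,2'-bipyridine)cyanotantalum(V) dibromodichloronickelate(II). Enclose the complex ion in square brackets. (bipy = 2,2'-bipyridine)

[Ta(bipy)2(CN)(H2O)][NiBr2Cl2]2

Cation [Ta…]: ligand charges -1, Ta(V) ⇒ ion charge 4+.
Anion [Ni…]: ligand charges -4, Ni(II) ⇒ ion charge 2−.
One 4+ cation requires 2 of the 2− anion.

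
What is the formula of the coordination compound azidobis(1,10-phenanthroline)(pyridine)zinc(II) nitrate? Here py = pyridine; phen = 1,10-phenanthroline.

Ligands: 1 pyridine (py, neutral), 2 1,10-phenanthroline (phen, neutral), 1 azido (N3, -1). Ligand charge sum = -1.
With Zn in oxidation state +2, the complex ion is [Zn...]^1+.
Charge balance with nitrate (-1) requires 1 complex ion per 1 nitrate.

[Zn(N3)(phen)2(py)]NO3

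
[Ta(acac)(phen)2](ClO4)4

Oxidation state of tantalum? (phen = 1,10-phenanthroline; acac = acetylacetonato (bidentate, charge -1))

4 perchlorate outside the brackets (-1 each) → the complex ion is 4+.
Ligand charges: 2×phen neutral; 1×acac = -1; sum -1.
Ta + (-1) = 4+ ⇒ Ta is +5.

+5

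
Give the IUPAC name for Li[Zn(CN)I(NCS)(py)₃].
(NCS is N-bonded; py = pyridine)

lithium cyanoiodoisothiocyanatotris(pyridine)zincate(II)

The 1 lithium counter-ion carries a total charge of +1, so each complex ion is 1−.
Ligand charges: 1×cyano (-1 each), 1×iodo (-1 each), 1×isothiocyanato (-1 each), 3×pyridine (neutral); total -3. So Zn + (-3) = 1−, giving Zn = +2.
Ligands are named alphabetically: cyano before iodo before isothiocyanato before pyridine.
The complex ion is anionic, so zinc takes the -ate form zincate(II).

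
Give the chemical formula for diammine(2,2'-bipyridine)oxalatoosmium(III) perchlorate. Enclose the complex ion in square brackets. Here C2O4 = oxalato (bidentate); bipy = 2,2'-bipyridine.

[Os(bipy)(C2O4)(NH3)2]ClO4

Ligands: 1 oxalato (C2O4, -2), 1 2,2'-bipyridine (bipy, neutral), 2 ammine (NH3, neutral). Ligand charge sum = -2.
With Os in oxidation state +3, the complex ion is [Os...]^1+.
Charge balance with perchlorate (-1) requires 1 complex ion per 1 perchlorate.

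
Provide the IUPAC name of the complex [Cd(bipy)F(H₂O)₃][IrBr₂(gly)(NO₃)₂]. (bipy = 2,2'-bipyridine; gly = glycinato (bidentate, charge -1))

Both ions are complex: the cation is named first with the plain metal name, the anion second with the -ate form; each ion's ligands are alphabetised independently.
Cadmium is always +2 in its complexes; the cation's ligand charges sum to -1, so the complex cation is 1+.
A 1:1 salt means the anion carries the equal and opposite charge, 1−.
Anion: ligand charges sum to -5; for the ion to be 1−, Ir = +4.

triaqua(2,2'-bipyridine)fluorocadmium(II) dibromo(glycinato)dinitratoiridate(IV)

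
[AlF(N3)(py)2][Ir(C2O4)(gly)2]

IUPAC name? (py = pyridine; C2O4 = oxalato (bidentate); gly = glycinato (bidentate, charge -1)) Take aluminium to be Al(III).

azidofluorobis(pyridine)aluminium(III) bis(glycinato)oxalatoiridate(III)

Both ions are complex: the cation is named first with the plain metal name, the anion second with the -ate form; each ion's ligands are alphabetised independently.
Al is given as +3; the cation's ligand charges sum to -2, so the complex cation is 1+.
A 1:1 salt means the anion carries the equal and opposite charge, 1−.
Anion: ligand charges sum to -4; for the ion to be 1−, Ir = +3.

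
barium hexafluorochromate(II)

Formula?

Ligands: 6 fluoro (F, -1). Ligand charge sum = -6.
Charge balance with barium (+2) requires 1 complex ion per 2 barium.

Ba2[CrF6]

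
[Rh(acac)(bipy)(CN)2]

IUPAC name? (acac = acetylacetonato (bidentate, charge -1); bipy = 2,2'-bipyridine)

There is no counter-ion, so the complex is neutral overall.
Ligand charges: 1×acetylacetonato (-1 each), 2×cyano (-1 each), 1×2,2'-bipyridine (neutral); total -3. So Rh + (-3) = 0, giving Rh = +3.
Ligands are named alphabetically: acetylacetonato before bipyridine before cyano.

(acetylacetonato)(2,2'-bipyridine)dicyanorhodium(III)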